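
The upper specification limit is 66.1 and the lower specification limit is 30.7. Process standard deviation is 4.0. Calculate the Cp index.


Cp = (66.1 - 30.7) / (6 * 4.0)

1.48


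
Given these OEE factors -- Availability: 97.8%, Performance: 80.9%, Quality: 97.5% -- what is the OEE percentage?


Formula: OEE = Availability * Performance * Quality / 10000
A * P = 97.8% * 80.9% / 100 = 79.12%
OEE = 79.12% * 97.5% / 100 = 77.1%

77.1%


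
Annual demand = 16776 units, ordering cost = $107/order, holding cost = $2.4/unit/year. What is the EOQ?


Formula: EOQ = sqrt(2 * D * S / H)
Numerator: 2 * 16776 * 107 = 3590064
2DS/H = 3590064 / 2.4 = 1495860.0
EOQ = sqrt(1495860.0) = 1223.1 units

1223.1 units


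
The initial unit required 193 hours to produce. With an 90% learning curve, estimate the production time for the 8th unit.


Formula: T_n = T_1 * (learning_rate)^(log2(n)) where learning_rate = rate/100
Doublings = log2(8) = 3
T_n = 193 * 0.9^3
T_n = 193 * 0.729 = 140.7 hours

140.7 hours


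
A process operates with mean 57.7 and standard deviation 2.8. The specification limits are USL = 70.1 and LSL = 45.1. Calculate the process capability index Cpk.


Cpu = (70.1 - 57.7) / (3 * 2.8) = 1.48
Cpl = (57.7 - 45.1) / (3 * 2.8) = 1.5
Cpk = min(1.48, 1.5) = 1.48

1.48


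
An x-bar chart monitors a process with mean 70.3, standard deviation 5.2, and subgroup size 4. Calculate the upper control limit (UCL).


UCL = 70.3 + 3 * 5.2 / sqrt(4)

78.1


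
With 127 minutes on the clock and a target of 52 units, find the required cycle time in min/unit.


Formula: CT = Available Time / Number of Units
CT = 127 min / 52 units
CT = 2.44 min/unit

2.44 min/unit


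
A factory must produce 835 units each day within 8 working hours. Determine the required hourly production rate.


Formula: Production Rate = Daily Demand / Available Hours
Rate = 835 units/day / 8 hours/day
Rate = 104.4 units/hour

104.4 units/hour


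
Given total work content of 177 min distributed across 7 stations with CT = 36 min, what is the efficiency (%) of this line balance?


Formula: Efficiency = Sum of Task Times / (N_stations * CT) * 100
Total station capacity = 7 stations * 36 min = 252 min
Efficiency = 177 / 252 * 100 = 70.2%

70.2%


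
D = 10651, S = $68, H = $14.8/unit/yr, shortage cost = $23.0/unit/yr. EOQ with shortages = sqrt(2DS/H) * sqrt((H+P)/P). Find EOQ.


Formula: EOQ* = sqrt(2DS/H) * sqrt((H+P)/P)
Base EOQ = sqrt(2*10651*68/14.8) = 312.85 units
Correction = sqrt((14.8+23.0)/23.0) = 1.28198
EOQ* = 312.85 * 1.28198 = 401.1 units

401.1 units


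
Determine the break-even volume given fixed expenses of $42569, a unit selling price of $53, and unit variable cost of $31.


Formula: BEQ = Fixed Costs / (Price - Variable Cost)
Contribution margin = $53 - $31 = $22/unit
BEQ = ceil($42569 / $22/unit) = ceil(1934.95) = 1935 units

1935 units


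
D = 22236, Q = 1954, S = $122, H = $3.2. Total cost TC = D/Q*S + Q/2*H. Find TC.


TC = 22236/1954 * 122 + 1954/2 * 3.2

$4514.73


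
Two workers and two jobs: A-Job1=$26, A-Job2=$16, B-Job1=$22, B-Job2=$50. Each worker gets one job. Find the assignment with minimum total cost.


Option 1: A->1 + B->2 = $26 + $50 = $76
Option 2: A->2 + B->1 = $16 + $22 = $38
Min cost = min($76, $38) = $38

$38


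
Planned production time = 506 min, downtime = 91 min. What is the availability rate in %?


Formula: Availability = (Planned Time - Downtime) / Planned Time * 100
Uptime = 506 - 91 = 415 min
Availability = 415 / 506 * 100 = 82.0%

82.0%


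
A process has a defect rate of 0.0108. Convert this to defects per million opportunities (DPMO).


DPMO = defect_rate * 1000000 = 0.0108 * 1000000

10800


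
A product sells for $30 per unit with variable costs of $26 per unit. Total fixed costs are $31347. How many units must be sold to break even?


Formula: BEQ = Fixed Costs / (Price - Variable Cost)
Contribution margin = $30 - $26 = $4/unit
BEQ = ceil($31347 / $4/unit) = ceil(7836.75) = 7837 units

7837 units


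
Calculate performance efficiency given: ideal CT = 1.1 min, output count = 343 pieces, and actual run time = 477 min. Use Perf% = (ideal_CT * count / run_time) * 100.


Formula: Performance = (Ideal CT * Total Count) / Run Time * 100
Ideal output time = 1.1 * 343 = 377.3 min
Performance = 377.3 / 477 * 100 = 79.1%

79.1%


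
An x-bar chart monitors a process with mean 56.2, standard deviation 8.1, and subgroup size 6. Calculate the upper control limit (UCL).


UCL = 56.2 + 3 * 8.1 / sqrt(6)

66.12


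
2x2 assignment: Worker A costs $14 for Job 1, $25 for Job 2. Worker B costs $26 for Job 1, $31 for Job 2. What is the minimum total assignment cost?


Option 1: A->1 + B->2 = $14 + $31 = $45
Option 2: A->2 + B->1 = $25 + $26 = $51
Min cost = min($45, $51) = $45

$45


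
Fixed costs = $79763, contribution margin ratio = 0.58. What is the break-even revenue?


Formula: BER = Fixed Costs / Contribution Margin Ratio
BER = $79763 / 0.58
BER = $137522.41 (to the nearest cent)

$137522.41


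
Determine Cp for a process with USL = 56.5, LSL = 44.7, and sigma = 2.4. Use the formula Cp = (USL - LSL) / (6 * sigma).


Cp = (56.5 - 44.7) / (6 * 2.4)

0.82


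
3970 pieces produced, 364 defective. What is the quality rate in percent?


Formula: Quality Rate = Good Pieces / Total Pieces * 100
Good pieces = 3970 - 364 = 3606
QR = 3606 / 3970 * 100 = 90.8%

90.8%


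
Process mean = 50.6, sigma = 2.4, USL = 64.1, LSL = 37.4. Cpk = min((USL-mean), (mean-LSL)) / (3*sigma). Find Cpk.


Cpu = (64.1 - 50.6) / (3 * 2.4) = 1.88
Cpl = (50.6 - 37.4) / (3 * 2.4) = 1.83
Cpk = min(1.88, 1.83) = 1.83

1.83


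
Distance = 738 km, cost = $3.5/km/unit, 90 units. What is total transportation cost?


TC = dist * cost * units = 738 * 3.5 * 90 = $232470.00

$232470.00


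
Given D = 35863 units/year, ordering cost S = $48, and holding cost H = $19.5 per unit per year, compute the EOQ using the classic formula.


Formula: EOQ = sqrt(2 * D * S / H)
Numerator: 2 * 35863 * 48 = 3442848
2DS/H = 3442848 / 19.5 = 176556.3
EOQ = sqrt(176556.3) = 420.2 units

420.2 units


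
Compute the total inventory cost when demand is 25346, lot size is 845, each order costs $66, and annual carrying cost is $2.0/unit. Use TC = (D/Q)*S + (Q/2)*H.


TC = 25346/845 * 66 + 845/2 * 2.0

$2824.69


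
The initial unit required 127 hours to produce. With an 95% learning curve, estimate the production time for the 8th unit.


Formula: T_n = T_1 * (learning_rate)^(log2(n)) where learning_rate = rate/100
Doublings = log2(8) = 3
T_n = 127 * 0.95^3
T_n = 127 * 0.8574 = 108.9 hours

108.9 hours


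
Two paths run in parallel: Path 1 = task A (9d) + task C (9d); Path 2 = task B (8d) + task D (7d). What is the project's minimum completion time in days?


Path 1 = 9 + 9 = 18 days
Path 2 = 8 + 7 = 15 days
Duration = max(18, 15) = 18 days

18 days


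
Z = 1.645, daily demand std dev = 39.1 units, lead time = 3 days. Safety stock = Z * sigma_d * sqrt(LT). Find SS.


Formula: SS = z * sigma_d * sqrt(LT)
sqrt(LT) = sqrt(3) = 1.7321
SS = 1.645 * 39.1 * 1.7321
SS = 111.4 units

111.4 units


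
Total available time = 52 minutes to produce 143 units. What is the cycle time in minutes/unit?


Formula: CT = Available Time / Number of Units
CT = 52 min / 143 units
CT = 0.36 min/unit

0.36 min/unit


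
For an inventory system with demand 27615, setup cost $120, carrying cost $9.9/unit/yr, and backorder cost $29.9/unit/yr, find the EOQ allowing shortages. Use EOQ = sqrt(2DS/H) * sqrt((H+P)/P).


Formula: EOQ* = sqrt(2DS/H) * sqrt((H+P)/P)
Base EOQ = sqrt(2*27615*120/9.9) = 818.2 units
Correction = sqrt((9.9+29.9)/29.9) = 1.15373
EOQ* = 818.2 * 1.15373 = 944.0 units

944.0 units


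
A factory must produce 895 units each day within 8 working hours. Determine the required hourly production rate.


Formula: Production Rate = Daily Demand / Available Hours
Rate = 895 units/day / 8 hours/day
Rate = 111.9 units/hour

111.9 units/hour


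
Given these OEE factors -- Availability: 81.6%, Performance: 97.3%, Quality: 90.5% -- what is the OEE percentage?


Formula: OEE = Availability * Performance * Quality / 10000
A * P = 81.6% * 97.3% / 100 = 79.4%
OEE = 79.4% * 90.5% / 100 = 71.9%

71.9%


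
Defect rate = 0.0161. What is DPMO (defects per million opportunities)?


DPMO = defect_rate * 1000000 = 0.0161 * 1000000

16100


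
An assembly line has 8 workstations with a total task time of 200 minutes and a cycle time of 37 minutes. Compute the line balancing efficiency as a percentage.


Formula: Efficiency = Sum of Task Times / (N_stations * CT) * 100
Total station capacity = 8 stations * 37 min = 296 min
Efficiency = 200 / 296 * 100 = 67.6%

67.6%


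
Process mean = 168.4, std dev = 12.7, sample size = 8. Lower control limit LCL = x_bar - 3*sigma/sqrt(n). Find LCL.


LCL = 168.4 - 3 * 12.7 / sqrt(8)

154.93


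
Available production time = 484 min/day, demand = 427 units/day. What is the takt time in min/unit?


Formula: Takt Time = Available Production Time / Customer Demand
Takt = 484 min/day / 427 units/day
Takt = 1.13 min/unit

1.13 min/unit


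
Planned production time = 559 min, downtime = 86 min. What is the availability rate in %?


Formula: Availability = (Planned Time - Downtime) / Planned Time * 100
Uptime = 559 - 86 = 473 min
Availability = 473 / 559 * 100 = 84.6%

84.6%


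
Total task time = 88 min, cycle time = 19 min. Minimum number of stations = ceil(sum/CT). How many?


Formula: N_min = ceil(Sum of Task Times / Cycle Time)
N_min = ceil(88 min / 19 min) = ceil(4.6316)
N_min = 5 stations

5


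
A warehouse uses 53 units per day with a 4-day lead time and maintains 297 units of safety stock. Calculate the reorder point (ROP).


Formula: ROP = (Daily Demand * Lead Time) + Safety Stock
Demand during lead time = 53 * 4 = 212 units
ROP = 212 + 297 = 509 units

509 units


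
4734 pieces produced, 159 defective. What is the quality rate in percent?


Formula: Quality Rate = Good Pieces / Total Pieces * 100
Good pieces = 4734 - 159 = 4575
QR = 4575 / 4734 * 100 = 96.6%

96.6%


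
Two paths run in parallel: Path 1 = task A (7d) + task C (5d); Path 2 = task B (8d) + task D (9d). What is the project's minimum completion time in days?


Path 1 = 7 + 5 = 12 days
Path 2 = 8 + 9 = 17 days
Duration = max(12, 17) = 17 days

17 days


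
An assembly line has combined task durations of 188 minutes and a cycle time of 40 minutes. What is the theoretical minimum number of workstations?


Formula: N_min = ceil(Sum of Task Times / Cycle Time)
N_min = ceil(188 min / 40 min) = ceil(4.7)
N_min = 5 stations

5


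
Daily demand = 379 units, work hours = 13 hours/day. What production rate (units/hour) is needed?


Formula: Production Rate = Daily Demand / Available Hours
Rate = 379 units/day / 13 hours/day
Rate = 29.2 units/hour

29.2 units/hour


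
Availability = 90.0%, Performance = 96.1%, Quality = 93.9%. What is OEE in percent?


Formula: OEE = Availability * Performance * Quality / 10000
A * P = 90.0% * 96.1% / 100 = 86.49%
OEE = 86.49% * 93.9% / 100 = 81.2%

81.2%


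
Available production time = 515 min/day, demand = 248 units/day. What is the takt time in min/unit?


Formula: Takt Time = Available Production Time / Customer Demand
Takt = 515 min/day / 248 units/day
Takt = 2.08 min/unit

2.08 min/unit


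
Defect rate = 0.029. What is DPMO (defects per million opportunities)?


DPMO = defect_rate * 1000000 = 0.029 * 1000000

29000


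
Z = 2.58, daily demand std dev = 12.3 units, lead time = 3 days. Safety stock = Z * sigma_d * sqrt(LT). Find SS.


Formula: SS = z * sigma_d * sqrt(LT)
sqrt(LT) = sqrt(3) = 1.7321
SS = 2.58 * 12.3 * 1.7321
SS = 55.0 units

55.0 units


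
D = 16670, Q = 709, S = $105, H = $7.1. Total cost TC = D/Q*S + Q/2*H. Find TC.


TC = 16670/709 * 105 + 709/2 * 7.1

$4985.71


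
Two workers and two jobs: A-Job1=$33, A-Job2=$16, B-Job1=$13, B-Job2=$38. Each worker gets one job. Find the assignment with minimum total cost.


Option 1: A->1 + B->2 = $33 + $38 = $71
Option 2: A->2 + B->1 = $16 + $13 = $29
Min cost = min($71, $29) = $29

$29


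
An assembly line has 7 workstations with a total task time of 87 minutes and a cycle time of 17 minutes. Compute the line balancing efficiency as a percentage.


Formula: Efficiency = Sum of Task Times / (N_stations * CT) * 100
Total station capacity = 7 stations * 17 min = 119 min
Efficiency = 87 / 119 * 100 = 73.1%

73.1%


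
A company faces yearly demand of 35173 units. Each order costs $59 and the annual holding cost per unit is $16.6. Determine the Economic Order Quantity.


Formula: EOQ = sqrt(2 * D * S / H)
Numerator: 2 * 35173 * 59 = 4150414
2DS/H = 4150414 / 16.6 = 250024.9
EOQ = sqrt(250024.9) = 500.0 units

500.0 units


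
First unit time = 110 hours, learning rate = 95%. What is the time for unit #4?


Formula: T_n = T_1 * (learning_rate)^(log2(n)) where learning_rate = rate/100
Doublings = log2(4) = 2
T_n = 110 * 0.95^2
T_n = 110 * 0.9025 = 99.3 hours

99.3 hours


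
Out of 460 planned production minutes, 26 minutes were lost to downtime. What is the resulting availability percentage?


Formula: Availability = (Planned Time - Downtime) / Planned Time * 100
Uptime = 460 - 26 = 434 min
Availability = 434 / 460 * 100 = 94.3%

94.3%


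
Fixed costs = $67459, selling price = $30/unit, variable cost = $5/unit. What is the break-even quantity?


Formula: BEQ = Fixed Costs / (Price - Variable Cost)
Contribution margin = $30 - $5 = $25/unit
BEQ = ceil($67459 / $25/unit) = ceil(2698.36) = 2699 units

2699 units


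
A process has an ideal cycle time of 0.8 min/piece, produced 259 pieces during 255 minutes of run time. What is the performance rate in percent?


Formula: Performance = (Ideal CT * Total Count) / Run Time * 100
Ideal output time = 0.8 * 259 = 207.2 min
Performance = 207.2 / 255 * 100 = 81.3%

81.3%


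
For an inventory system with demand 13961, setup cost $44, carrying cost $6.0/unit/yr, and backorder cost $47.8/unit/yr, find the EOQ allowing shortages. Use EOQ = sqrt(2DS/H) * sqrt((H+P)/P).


Formula: EOQ* = sqrt(2DS/H) * sqrt((H+P)/P)
Base EOQ = sqrt(2*13961*44/6.0) = 452.51 units
Correction = sqrt((6.0+47.8)/47.8) = 1.06091
EOQ* = 452.51 * 1.06091 = 480.1 units

480.1 units


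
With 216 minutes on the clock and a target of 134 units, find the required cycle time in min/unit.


Formula: CT = Available Time / Number of Units
CT = 216 min / 134 units
CT = 1.61 min/unit

1.61 min/unit


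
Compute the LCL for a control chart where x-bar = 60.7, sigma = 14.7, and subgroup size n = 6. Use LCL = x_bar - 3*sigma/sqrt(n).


LCL = 60.7 - 3 * 14.7 / sqrt(6)

42.7


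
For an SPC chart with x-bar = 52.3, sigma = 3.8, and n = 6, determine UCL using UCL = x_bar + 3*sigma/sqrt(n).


UCL = 52.3 + 3 * 3.8 / sqrt(6)

56.95


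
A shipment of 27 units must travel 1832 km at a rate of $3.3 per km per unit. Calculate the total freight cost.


TC = dist * cost * units = 1832 * 3.3 * 27 = $163231.20

$163231.20


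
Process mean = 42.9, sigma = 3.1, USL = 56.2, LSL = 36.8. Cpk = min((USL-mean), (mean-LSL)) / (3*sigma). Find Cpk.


Cpu = (56.2 - 42.9) / (3 * 3.1) = 1.43
Cpl = (42.9 - 36.8) / (3 * 3.1) = 0.66
Cpk = min(1.43, 0.66) = 0.66

0.66


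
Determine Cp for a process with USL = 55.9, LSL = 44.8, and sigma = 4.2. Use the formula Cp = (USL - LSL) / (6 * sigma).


Cp = (55.9 - 44.8) / (6 * 4.2)

0.44


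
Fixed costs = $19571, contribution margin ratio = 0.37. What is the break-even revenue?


Formula: BER = Fixed Costs / Contribution Margin Ratio
BER = $19571 / 0.37
BER = $52894.59 (to the nearest cent)

$52894.59


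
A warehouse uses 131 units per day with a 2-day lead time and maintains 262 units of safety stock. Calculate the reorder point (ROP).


Formula: ROP = (Daily Demand * Lead Time) + Safety Stock
Demand during lead time = 131 * 2 = 262 units
ROP = 262 + 262 = 524 units

524 units


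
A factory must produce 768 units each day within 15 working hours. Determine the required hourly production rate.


Formula: Production Rate = Daily Demand / Available Hours
Rate = 768 units/day / 15 hours/day
Rate = 51.2 units/hour

51.2 units/hour


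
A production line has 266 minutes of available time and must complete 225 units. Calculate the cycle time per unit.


Formula: CT = Available Time / Number of Units
CT = 266 min / 225 units
CT = 1.18 min/unit

1.18 min/unit


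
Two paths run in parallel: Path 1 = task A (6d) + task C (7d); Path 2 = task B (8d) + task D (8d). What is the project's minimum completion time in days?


Path 1 = 6 + 7 = 13 days
Path 2 = 8 + 8 = 16 days
Duration = max(13, 16) = 16 days

16 days


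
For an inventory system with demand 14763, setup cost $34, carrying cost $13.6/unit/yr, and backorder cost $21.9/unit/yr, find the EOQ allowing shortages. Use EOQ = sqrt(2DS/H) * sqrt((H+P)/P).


Formula: EOQ* = sqrt(2DS/H) * sqrt((H+P)/P)
Base EOQ = sqrt(2*14763*34/13.6) = 271.69 units
Correction = sqrt((13.6+21.9)/21.9) = 1.27319
EOQ* = 271.69 * 1.27319 = 345.9 units

345.9 units


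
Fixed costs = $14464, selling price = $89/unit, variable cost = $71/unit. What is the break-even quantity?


Formula: BEQ = Fixed Costs / (Price - Variable Cost)
Contribution margin = $89 - $71 = $18/unit
BEQ = ceil($14464 / $18/unit) = ceil(803.56) = 804 units

804 units


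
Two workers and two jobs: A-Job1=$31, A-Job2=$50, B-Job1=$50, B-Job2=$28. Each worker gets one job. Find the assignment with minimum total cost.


Option 1: A->1 + B->2 = $31 + $28 = $59
Option 2: A->2 + B->1 = $50 + $50 = $100
Min cost = min($59, $100) = $59

$59


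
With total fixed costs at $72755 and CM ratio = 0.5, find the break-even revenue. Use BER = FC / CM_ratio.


Formula: BER = Fixed Costs / Contribution Margin Ratio
BER = $72755 / 0.5
BER = $145510.00 (to the nearest cent)

$145510.00


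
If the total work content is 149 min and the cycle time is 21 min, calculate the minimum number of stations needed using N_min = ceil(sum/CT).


Formula: N_min = ceil(Sum of Task Times / Cycle Time)
N_min = ceil(149 min / 21 min) = ceil(7.0952)
N_min = 8 stations

8


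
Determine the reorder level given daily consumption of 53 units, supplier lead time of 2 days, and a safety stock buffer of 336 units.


Formula: ROP = (Daily Demand * Lead Time) + Safety Stock
Demand during lead time = 53 * 2 = 106 units
ROP = 106 + 336 = 442 units

442 units


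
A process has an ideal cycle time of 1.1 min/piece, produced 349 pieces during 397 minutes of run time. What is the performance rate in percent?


Formula: Performance = (Ideal CT * Total Count) / Run Time * 100
Ideal output time = 1.1 * 349 = 383.9 min
Performance = 383.9 / 397 * 100 = 96.7%

96.7%


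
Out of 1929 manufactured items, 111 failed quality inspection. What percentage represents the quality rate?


Formula: Quality Rate = Good Pieces / Total Pieces * 100
Good pieces = 1929 - 111 = 1818
QR = 1818 / 1929 * 100 = 94.2%

94.2%


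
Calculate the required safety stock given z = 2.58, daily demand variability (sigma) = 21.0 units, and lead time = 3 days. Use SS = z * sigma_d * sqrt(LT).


Formula: SS = z * sigma_d * sqrt(LT)
sqrt(LT) = sqrt(3) = 1.7321
SS = 2.58 * 21.0 * 1.7321
SS = 93.8 units

93.8 units


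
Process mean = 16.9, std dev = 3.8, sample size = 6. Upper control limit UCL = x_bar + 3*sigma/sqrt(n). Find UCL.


UCL = 16.9 + 3 * 3.8 / sqrt(6)

21.55


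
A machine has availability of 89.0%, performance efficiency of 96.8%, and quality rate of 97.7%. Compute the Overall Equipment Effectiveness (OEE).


Formula: OEE = Availability * Performance * Quality / 10000
A * P = 89.0% * 96.8% / 100 = 86.15%
OEE = 86.15% * 97.7% / 100 = 84.2%

84.2%


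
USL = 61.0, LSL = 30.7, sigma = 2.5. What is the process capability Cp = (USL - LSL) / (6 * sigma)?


Cp = (61.0 - 30.7) / (6 * 2.5)

2.02


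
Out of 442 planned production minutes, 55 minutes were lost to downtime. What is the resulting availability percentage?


Formula: Availability = (Planned Time - Downtime) / Planned Time * 100
Uptime = 442 - 55 = 387 min
Availability = 387 / 442 * 100 = 87.6%

87.6%


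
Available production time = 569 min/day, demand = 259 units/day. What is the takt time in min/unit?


Formula: Takt Time = Available Production Time / Customer Demand
Takt = 569 min/day / 259 units/day
Takt = 2.2 min/unit

2.2 min/unit


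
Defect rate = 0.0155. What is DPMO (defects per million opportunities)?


DPMO = defect_rate * 1000000 = 0.0155 * 1000000

15500


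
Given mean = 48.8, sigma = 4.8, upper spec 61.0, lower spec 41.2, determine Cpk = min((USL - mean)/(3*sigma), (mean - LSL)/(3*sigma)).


Cpu = (61.0 - 48.8) / (3 * 4.8) = 0.85
Cpl = (48.8 - 41.2) / (3 * 4.8) = 0.53
Cpk = min(0.85, 0.53) = 0.53

0.53


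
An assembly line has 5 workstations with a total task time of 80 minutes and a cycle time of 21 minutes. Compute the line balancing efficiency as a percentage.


Formula: Efficiency = Sum of Task Times / (N_stations * CT) * 100
Total station capacity = 5 stations * 21 min = 105 min
Efficiency = 80 / 105 * 100 = 76.2%

76.2%


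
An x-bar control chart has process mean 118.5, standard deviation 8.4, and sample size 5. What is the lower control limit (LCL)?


LCL = 118.5 - 3 * 8.4 / sqrt(5)

107.23


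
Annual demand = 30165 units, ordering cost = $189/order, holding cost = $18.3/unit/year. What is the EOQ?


Formula: EOQ = sqrt(2 * D * S / H)
Numerator: 2 * 30165 * 189 = 11402370
2DS/H = 11402370 / 18.3 = 623080.3
EOQ = sqrt(623080.3) = 789.4 units

789.4 units


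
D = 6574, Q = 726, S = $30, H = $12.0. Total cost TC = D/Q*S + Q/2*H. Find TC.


TC = 6574/726 * 30 + 726/2 * 12.0

$4627.65


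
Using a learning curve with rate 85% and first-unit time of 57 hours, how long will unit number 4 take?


Formula: T_n = T_1 * (learning_rate)^(log2(n)) where learning_rate = rate/100
Doublings = log2(4) = 2
T_n = 57 * 0.85^2
T_n = 57 * 0.7225 = 41.2 hours

41.2 hours


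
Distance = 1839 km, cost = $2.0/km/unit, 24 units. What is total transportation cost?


TC = dist * cost * units = 1839 * 2.0 * 24 = $88272.00

$88272.00


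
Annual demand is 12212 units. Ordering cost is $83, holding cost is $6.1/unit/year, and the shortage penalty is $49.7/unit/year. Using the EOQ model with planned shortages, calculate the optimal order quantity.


Formula: EOQ* = sqrt(2DS/H) * sqrt((H+P)/P)
Base EOQ = sqrt(2*12212*83/6.1) = 576.48 units
Correction = sqrt((6.1+49.7)/49.7) = 1.05959
EOQ* = 576.48 * 1.05959 = 610.8 units

610.8 units


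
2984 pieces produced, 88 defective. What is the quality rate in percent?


Formula: Quality Rate = Good Pieces / Total Pieces * 100
Good pieces = 2984 - 88 = 2896
QR = 2896 / 2984 * 100 = 97.1%

97.1%


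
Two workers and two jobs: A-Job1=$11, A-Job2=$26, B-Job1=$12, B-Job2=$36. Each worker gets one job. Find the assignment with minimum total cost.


Option 1: A->1 + B->2 = $11 + $36 = $47
Option 2: A->2 + B->1 = $26 + $12 = $38
Min cost = min($47, $38) = $38

$38


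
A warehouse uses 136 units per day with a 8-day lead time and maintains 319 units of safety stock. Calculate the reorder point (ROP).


Formula: ROP = (Daily Demand * Lead Time) + Safety Stock
Demand during lead time = 136 * 8 = 1088 units
ROP = 1088 + 319 = 1407 units

1407 units


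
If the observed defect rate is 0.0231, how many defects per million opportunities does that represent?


DPMO = defect_rate * 1000000 = 0.0231 * 1000000

23100


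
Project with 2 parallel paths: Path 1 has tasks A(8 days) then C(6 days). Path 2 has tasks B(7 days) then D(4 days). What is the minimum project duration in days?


Path 1 = 8 + 6 = 14 days
Path 2 = 7 + 4 = 11 days
Duration = max(14, 11) = 14 days

14 days


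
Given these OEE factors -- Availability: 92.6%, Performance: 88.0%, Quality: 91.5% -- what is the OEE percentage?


Formula: OEE = Availability * Performance * Quality / 10000
A * P = 92.6% * 88.0% / 100 = 81.49%
OEE = 81.49% * 91.5% / 100 = 74.6%

74.6%


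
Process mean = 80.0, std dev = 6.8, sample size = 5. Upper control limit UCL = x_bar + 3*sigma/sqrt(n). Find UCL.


UCL = 80.0 + 3 * 6.8 / sqrt(5)

89.12


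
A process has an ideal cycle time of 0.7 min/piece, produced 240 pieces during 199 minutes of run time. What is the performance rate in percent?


Formula: Performance = (Ideal CT * Total Count) / Run Time * 100
Ideal output time = 0.7 * 240 = 168.0 min
Performance = 168.0 / 199 * 100 = 84.4%

84.4%


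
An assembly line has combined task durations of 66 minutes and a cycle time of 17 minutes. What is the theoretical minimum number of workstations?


Formula: N_min = ceil(Sum of Task Times / Cycle Time)
N_min = ceil(66 min / 17 min) = ceil(3.8824)
N_min = 4 stations

4


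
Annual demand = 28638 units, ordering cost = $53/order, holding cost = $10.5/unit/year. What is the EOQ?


Formula: EOQ = sqrt(2 * D * S / H)
Numerator: 2 * 28638 * 53 = 3035628
2DS/H = 3035628 / 10.5 = 289107.4
EOQ = sqrt(289107.4) = 537.7 units

537.7 units


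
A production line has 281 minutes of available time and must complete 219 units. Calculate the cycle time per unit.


Formula: CT = Available Time / Number of Units
CT = 281 min / 219 units
CT = 1.28 min/unit

1.28 min/unit


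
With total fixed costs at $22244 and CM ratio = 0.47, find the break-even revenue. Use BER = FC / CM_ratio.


Formula: BER = Fixed Costs / Contribution Margin Ratio
BER = $22244 / 0.47
BER = $47327.66 (to the nearest cent)

$47327.66


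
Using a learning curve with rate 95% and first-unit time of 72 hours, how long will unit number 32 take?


Formula: T_n = T_1 * (learning_rate)^(log2(n)) where learning_rate = rate/100
Doublings = log2(32) = 5
T_n = 72 * 0.95^5
T_n = 72 * 0.7738 = 55.7 hours

55.7 hours


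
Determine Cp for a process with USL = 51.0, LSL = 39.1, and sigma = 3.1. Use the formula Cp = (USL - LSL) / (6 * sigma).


Cp = (51.0 - 39.1) / (6 * 3.1)

0.64


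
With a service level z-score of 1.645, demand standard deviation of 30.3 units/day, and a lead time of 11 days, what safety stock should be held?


Formula: SS = z * sigma_d * sqrt(LT)
sqrt(LT) = sqrt(11) = 3.3166
SS = 1.645 * 30.3 * 3.3166
SS = 165.3 units

165.3 units


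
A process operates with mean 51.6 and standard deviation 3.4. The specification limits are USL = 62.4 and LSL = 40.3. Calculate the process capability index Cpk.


Cpu = (62.4 - 51.6) / (3 * 3.4) = 1.06
Cpl = (51.6 - 40.3) / (3 * 3.4) = 1.11
Cpk = min(1.06, 1.11) = 1.06

1.06


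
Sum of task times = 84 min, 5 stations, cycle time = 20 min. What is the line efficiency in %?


Formula: Efficiency = Sum of Task Times / (N_stations * CT) * 100
Total station capacity = 5 stations * 20 min = 100 min
Efficiency = 84 / 100 * 100 = 84.0%

84.0%


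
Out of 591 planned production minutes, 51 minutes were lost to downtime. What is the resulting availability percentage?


Formula: Availability = (Planned Time - Downtime) / Planned Time * 100
Uptime = 591 - 51 = 540 min
Availability = 540 / 591 * 100 = 91.4%

91.4%


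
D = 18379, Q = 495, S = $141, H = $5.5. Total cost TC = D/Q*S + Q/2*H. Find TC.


TC = 18379/495 * 141 + 495/2 * 5.5

$6596.48


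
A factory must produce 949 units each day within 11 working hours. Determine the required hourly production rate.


Formula: Production Rate = Daily Demand / Available Hours
Rate = 949 units/day / 11 hours/day
Rate = 86.3 units/hour

86.3 units/hour


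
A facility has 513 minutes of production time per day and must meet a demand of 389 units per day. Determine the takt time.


Formula: Takt Time = Available Production Time / Customer Demand
Takt = 513 min/day / 389 units/day
Takt = 1.32 min/unit

1.32 min/unit


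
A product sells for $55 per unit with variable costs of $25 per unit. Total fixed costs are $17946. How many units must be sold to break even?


Formula: BEQ = Fixed Costs / (Price - Variable Cost)
Contribution margin = $55 - $25 = $30/unit
BEQ = ceil($17946 / $30/unit) = ceil(598.2) = 599 units

599 units


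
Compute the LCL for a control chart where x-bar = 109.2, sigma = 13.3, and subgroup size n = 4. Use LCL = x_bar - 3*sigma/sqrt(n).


LCL = 109.2 - 3 * 13.3 / sqrt(4)

89.25


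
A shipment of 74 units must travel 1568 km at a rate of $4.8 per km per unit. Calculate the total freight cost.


TC = dist * cost * units = 1568 * 4.8 * 74 = $556953.60

$556953.60


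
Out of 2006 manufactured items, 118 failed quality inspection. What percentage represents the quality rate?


Formula: Quality Rate = Good Pieces / Total Pieces * 100
Good pieces = 2006 - 118 = 1888
QR = 1888 / 2006 * 100 = 94.1%

94.1%


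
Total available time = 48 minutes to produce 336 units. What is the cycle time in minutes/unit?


Formula: CT = Available Time / Number of Units
CT = 48 min / 336 units
CT = 0.14 min/unit

0.14 min/unit


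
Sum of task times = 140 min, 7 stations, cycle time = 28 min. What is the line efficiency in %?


Formula: Efficiency = Sum of Task Times / (N_stations * CT) * 100
Total station capacity = 7 stations * 28 min = 196 min
Efficiency = 140 / 196 * 100 = 71.4%

71.4%


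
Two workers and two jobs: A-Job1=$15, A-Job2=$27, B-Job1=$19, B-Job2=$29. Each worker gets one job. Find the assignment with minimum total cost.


Option 1: A->1 + B->2 = $15 + $29 = $44
Option 2: A->2 + B->1 = $27 + $19 = $46
Min cost = min($44, $46) = $44

$44


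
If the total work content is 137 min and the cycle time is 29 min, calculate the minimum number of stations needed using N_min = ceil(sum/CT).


Formula: N_min = ceil(Sum of Task Times / Cycle Time)
N_min = ceil(137 min / 29 min) = ceil(4.7241)
N_min = 5 stations

5


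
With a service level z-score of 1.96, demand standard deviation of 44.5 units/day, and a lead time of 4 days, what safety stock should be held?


Formula: SS = z * sigma_d * sqrt(LT)
sqrt(LT) = sqrt(4) = 2.0
SS = 1.96 * 44.5 * 2.0
SS = 174.4 units

174.4 units


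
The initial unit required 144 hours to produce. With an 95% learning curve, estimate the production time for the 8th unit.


Formula: T_n = T_1 * (learning_rate)^(log2(n)) where learning_rate = rate/100
Doublings = log2(8) = 3
T_n = 144 * 0.95^3
T_n = 144 * 0.8574 = 123.5 hours

123.5 hours


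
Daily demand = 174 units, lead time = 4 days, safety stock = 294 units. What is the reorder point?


Formula: ROP = (Daily Demand * Lead Time) + Safety Stock
Demand during lead time = 174 * 4 = 696 units
ROP = 696 + 294 = 990 units

990 units


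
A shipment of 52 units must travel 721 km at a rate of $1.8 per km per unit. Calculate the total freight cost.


TC = dist * cost * units = 721 * 1.8 * 52 = $67485.60

$67485.60


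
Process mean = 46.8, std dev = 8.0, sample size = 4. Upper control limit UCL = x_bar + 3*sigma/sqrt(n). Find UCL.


UCL = 46.8 + 3 * 8.0 / sqrt(4)

58.8


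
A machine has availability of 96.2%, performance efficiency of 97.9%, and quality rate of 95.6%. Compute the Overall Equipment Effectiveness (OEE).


Formula: OEE = Availability * Performance * Quality / 10000
A * P = 96.2% * 97.9% / 100 = 94.18%
OEE = 94.18% * 95.6% / 100 = 90.0%

90.0%


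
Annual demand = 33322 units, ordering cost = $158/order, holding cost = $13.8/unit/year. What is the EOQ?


Formula: EOQ = sqrt(2 * D * S / H)
Numerator: 2 * 33322 * 158 = 10529752
2DS/H = 10529752 / 13.8 = 763025.5
EOQ = sqrt(763025.5) = 873.5 units

873.5 units


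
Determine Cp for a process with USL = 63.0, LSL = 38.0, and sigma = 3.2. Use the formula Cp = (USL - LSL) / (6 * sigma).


Cp = (63.0 - 38.0) / (6 * 3.2)

1.3


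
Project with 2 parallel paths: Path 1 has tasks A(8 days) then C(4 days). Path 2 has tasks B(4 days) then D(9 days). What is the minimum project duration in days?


Path 1 = 8 + 4 = 12 days
Path 2 = 4 + 9 = 13 days
Duration = max(12, 13) = 13 days

13 days


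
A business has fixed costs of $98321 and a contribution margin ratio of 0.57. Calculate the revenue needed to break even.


Formula: BER = Fixed Costs / Contribution Margin Ratio
BER = $98321 / 0.57
BER = $172492.98 (to the nearest cent)

$172492.98


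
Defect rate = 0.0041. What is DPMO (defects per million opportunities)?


DPMO = defect_rate * 1000000 = 0.0041 * 1000000

4100


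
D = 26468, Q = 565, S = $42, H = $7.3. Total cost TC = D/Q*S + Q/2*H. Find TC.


TC = 26468/565 * 42 + 565/2 * 7.3

$4029.78


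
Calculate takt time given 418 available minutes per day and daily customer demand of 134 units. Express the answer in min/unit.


Formula: Takt Time = Available Production Time / Customer Demand
Takt = 418 min/day / 134 units/day
Takt = 3.12 min/unit

3.12 min/unit


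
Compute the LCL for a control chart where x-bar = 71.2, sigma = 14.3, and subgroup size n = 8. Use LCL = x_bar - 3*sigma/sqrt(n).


LCL = 71.2 - 3 * 14.3 / sqrt(8)

56.03


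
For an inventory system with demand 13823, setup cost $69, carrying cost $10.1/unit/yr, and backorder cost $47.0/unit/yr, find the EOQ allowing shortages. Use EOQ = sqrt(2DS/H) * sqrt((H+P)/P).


Formula: EOQ* = sqrt(2DS/H) * sqrt((H+P)/P)
Base EOQ = sqrt(2*13823*69/10.1) = 434.59 units
Correction = sqrt((10.1+47.0)/47.0) = 1.10222
EOQ* = 434.59 * 1.10222 = 479.0 units

479.0 units


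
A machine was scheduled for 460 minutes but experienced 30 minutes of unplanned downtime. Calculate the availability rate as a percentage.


Formula: Availability = (Planned Time - Downtime) / Planned Time * 100
Uptime = 460 - 30 = 430 min
Availability = 430 / 460 * 100 = 93.5%

93.5%


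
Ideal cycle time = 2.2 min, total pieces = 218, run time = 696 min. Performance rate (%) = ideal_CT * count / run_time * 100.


Formula: Performance = (Ideal CT * Total Count) / Run Time * 100
Ideal output time = 2.2 * 218 = 479.6 min
Performance = 479.6 / 696 * 100 = 68.9%

68.9%


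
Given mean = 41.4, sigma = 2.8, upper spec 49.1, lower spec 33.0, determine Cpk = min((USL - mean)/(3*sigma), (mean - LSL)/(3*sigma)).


Cpu = (49.1 - 41.4) / (3 * 2.8) = 0.92
Cpl = (41.4 - 33.0) / (3 * 2.8) = 1.0
Cpk = min(0.92, 1.0) = 0.92

0.92


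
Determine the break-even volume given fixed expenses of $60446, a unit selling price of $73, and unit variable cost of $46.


Formula: BEQ = Fixed Costs / (Price - Variable Cost)
Contribution margin = $73 - $46 = $27/unit
BEQ = ceil($60446 / $27/unit) = ceil(2238.74) = 2239 units

2239 units


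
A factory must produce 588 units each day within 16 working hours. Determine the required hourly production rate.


Formula: Production Rate = Daily Demand / Available Hours
Rate = 588 units/day / 16 hours/day
Rate = 36.8 units/hour

36.8 units/hour


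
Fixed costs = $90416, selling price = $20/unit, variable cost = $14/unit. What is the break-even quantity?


Formula: BEQ = Fixed Costs / (Price - Variable Cost)
Contribution margin = $20 - $14 = $6/unit
BEQ = ceil($90416 / $6/unit) = ceil(15069.33) = 15070 units

15070 units


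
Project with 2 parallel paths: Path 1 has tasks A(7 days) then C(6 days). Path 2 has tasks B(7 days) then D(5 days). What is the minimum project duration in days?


Path 1 = 7 + 6 = 13 days
Path 2 = 7 + 5 = 12 days
Duration = max(13, 12) = 13 days

13 days


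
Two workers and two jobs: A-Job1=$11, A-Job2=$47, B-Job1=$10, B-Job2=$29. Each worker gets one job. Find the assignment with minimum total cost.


Option 1: A->1 + B->2 = $11 + $29 = $40
Option 2: A->2 + B->1 = $47 + $10 = $57
Min cost = min($40, $57) = $40

$40


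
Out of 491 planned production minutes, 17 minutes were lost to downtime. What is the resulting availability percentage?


Formula: Availability = (Planned Time - Downtime) / Planned Time * 100
Uptime = 491 - 17 = 474 min
Availability = 474 / 491 * 100 = 96.5%

96.5%


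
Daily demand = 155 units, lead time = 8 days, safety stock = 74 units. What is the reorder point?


Formula: ROP = (Daily Demand * Lead Time) + Safety Stock
Demand during lead time = 155 * 8 = 1240 units
ROP = 1240 + 74 = 1314 units

1314 units


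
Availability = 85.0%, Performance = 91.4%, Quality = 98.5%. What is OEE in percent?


Formula: OEE = Availability * Performance * Quality / 10000
A * P = 85.0% * 91.4% / 100 = 77.69%
OEE = 77.69% * 98.5% / 100 = 76.5%

76.5%


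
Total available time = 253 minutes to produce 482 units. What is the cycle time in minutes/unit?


Formula: CT = Available Time / Number of Units
CT = 253 min / 482 units
CT = 0.52 min/unit

0.52 min/unit


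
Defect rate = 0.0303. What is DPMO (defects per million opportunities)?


DPMO = defect_rate * 1000000 = 0.0303 * 1000000

30300


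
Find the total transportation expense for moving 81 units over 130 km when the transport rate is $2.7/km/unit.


TC = dist * cost * units = 130 * 2.7 * 81 = $28431.00

$28431.00


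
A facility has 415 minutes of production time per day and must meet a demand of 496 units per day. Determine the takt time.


Formula: Takt Time = Available Production Time / Customer Demand
Takt = 415 min/day / 496 units/day
Takt = 0.84 min/unit

0.84 min/unit


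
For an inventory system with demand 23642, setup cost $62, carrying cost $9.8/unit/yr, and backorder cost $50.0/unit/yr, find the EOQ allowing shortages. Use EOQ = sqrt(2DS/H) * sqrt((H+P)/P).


Formula: EOQ* = sqrt(2DS/H) * sqrt((H+P)/P)
Base EOQ = sqrt(2*23642*62/9.8) = 546.94 units
Correction = sqrt((9.8+50.0)/50.0) = 1.09362
EOQ* = 546.94 * 1.09362 = 598.1 units

598.1 units


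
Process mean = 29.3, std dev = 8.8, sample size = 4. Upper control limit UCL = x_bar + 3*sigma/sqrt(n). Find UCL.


UCL = 29.3 + 3 * 8.8 / sqrt(4)

42.5


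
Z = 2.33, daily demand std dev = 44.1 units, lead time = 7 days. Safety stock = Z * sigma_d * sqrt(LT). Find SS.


Formula: SS = z * sigma_d * sqrt(LT)
sqrt(LT) = sqrt(7) = 2.6458
SS = 2.33 * 44.1 * 2.6458
SS = 271.9 units

271.9 units


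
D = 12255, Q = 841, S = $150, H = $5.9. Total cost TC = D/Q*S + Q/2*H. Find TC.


TC = 12255/841 * 150 + 841/2 * 5.9

$4666.74


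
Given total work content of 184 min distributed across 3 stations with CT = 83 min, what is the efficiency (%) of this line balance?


Formula: Efficiency = Sum of Task Times / (N_stations * CT) * 100
Total station capacity = 3 stations * 83 min = 249 min
Efficiency = 184 / 249 * 100 = 73.9%

73.9%


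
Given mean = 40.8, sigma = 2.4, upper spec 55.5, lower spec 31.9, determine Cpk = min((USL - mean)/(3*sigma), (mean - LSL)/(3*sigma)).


Cpu = (55.5 - 40.8) / (3 * 2.4) = 2.04
Cpl = (40.8 - 31.9) / (3 * 2.4) = 1.24
Cpk = min(2.04, 1.24) = 1.24

1.24


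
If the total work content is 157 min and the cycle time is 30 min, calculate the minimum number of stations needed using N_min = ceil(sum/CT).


Formula: N_min = ceil(Sum of Task Times / Cycle Time)
N_min = ceil(157 min / 30 min) = ceil(5.2333)
N_min = 6 stations

6


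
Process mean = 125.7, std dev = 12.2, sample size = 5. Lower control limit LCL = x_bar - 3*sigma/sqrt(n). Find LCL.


LCL = 125.7 - 3 * 12.2 / sqrt(5)

109.33


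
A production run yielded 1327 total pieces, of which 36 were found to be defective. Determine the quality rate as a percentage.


Formula: Quality Rate = Good Pieces / Total Pieces * 100
Good pieces = 1327 - 36 = 1291
QR = 1291 / 1327 * 100 = 97.3%

97.3%


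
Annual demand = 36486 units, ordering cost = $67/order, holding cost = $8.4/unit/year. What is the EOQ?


Formula: EOQ = sqrt(2 * D * S / H)
Numerator: 2 * 36486 * 67 = 4889124
2DS/H = 4889124 / 8.4 = 582038.6
EOQ = sqrt(582038.6) = 762.9 units

762.9 units
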